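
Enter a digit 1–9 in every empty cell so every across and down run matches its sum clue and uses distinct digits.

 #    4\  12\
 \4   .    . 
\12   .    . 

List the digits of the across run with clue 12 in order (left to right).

3 9

4 in 2 cells must be {1,3}.
The 4 across and the 12 down share only 3, so R1C2 = 3.
The 12 across and the 4 down share only 3, so R2C1 = 3.
R2C2 = 12 − 3 = 9 completes the 12 across.
R1C1 = 4 − 3 = 1 completes the 4 across.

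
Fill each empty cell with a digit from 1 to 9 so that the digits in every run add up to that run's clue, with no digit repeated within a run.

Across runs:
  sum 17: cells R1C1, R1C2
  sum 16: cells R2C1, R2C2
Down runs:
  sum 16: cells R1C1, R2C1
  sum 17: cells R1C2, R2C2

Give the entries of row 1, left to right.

17 in 2 cells must be {8,9}; 16 in 2 cells must be {7,9}.
The 17 across and the 16 down share only 9, so R1C1 = 9.
R1C2 = 17 − 9 = 8 completes the 17 across.
R2C1 = 16 − 9 = 7 completes the 16 down.
R2C2 = 16 − 7 = 9 completes the 16 across.

9, 8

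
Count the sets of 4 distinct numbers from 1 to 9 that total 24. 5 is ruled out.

4

4 distinct digits from 1–9 sum between 10 and 30.
Dropping sets that contain 5.
Enumerating: {1,6,8,9}, {2,6,7,9}, {3,4,8,9}, {3,6,7,8}.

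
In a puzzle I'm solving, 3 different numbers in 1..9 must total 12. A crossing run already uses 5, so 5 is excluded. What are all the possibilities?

{1,2,9}; {1,3,8}; {1,4,7}; {2,3,7}; {2,4,6}

3 distinct digits from 1–9 sum between 6 and 24.
Dropping sets that contain 5.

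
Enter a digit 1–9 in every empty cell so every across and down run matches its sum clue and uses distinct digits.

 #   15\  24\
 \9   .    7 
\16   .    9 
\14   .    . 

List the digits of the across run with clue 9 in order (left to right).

2, 7

16 in 2 cells must be {7,9}; 24 in 3 cells must be {7,8,9}.
R1C1 = 9 − 7 = 2 completes the 9 across.
R2C1 = 16 − 9 = 7 completes the 16 across.
R3C1 = 15 − 9 = 6 completes the 15 down.
R3C2 = 14 − 6 = 8 completes the 14 across.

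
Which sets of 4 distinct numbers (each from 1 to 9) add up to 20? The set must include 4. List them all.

4 distinct digits from 1–9 sum between 10 and 30.
Keeping only sets containing 4.

{1,4,6,9}; {1,4,7,8}; {2,4,5,9}; {2,4,6,8}; {3,4,5,8}; {3,4,6,7}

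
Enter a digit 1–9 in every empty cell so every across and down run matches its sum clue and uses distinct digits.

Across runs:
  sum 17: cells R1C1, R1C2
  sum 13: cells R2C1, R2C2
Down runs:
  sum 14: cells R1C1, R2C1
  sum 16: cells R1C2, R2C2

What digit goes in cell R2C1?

6

17 in 2 cells must be {8,9}; 16 in 2 cells must be {7,9}.
The 17 across and the 16 down share only 9, so R1C2 = 9.
R2C2 = 16 − 9 = 7 completes the 16 down.
R1C1 = 17 − 9 = 8 completes the 17 across.
R2C1 = 13 − 7 = 6 completes the 13 across.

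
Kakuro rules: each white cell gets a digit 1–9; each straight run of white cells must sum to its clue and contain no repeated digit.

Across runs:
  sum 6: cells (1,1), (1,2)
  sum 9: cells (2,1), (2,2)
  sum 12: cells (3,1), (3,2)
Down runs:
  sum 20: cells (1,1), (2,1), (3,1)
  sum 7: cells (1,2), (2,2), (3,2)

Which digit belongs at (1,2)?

1

7 in 3 cells must be {1,2,4}.
The 12 across and the 7 down share only 4, so (3,2) = 4.
(3,1) = 12 − 4 = 8 completes the 12 across.
Given what's placed, (1,1) must be 5 to fit the 6 across and 20 down.
(1,2) = 6 − 5 = 1 completes the 6 across.
(2,1) = 20 − 13 = 7 completes the 20 down.
(2,2) = 9 − 7 = 2 completes the 9 across.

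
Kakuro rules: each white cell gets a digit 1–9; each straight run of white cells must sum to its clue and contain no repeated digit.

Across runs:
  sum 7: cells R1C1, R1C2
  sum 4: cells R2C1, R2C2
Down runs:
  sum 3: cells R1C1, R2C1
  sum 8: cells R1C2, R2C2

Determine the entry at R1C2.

4 in 2 cells must be {1,3}; 3 in 2 cells must be {1,2}.
The 4 across and the 3 down share only 1, so R2C1 = 1.
R2C2 = 4 − 1 = 3 completes the 4 across.
R1C1 = 3 − 1 = 2 completes the 3 down.
R1C2 = 7 − 2 = 5 completes the 7 across.

5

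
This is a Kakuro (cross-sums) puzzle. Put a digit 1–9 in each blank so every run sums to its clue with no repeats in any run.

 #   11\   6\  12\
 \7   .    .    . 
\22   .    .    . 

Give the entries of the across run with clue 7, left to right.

2, 1, 4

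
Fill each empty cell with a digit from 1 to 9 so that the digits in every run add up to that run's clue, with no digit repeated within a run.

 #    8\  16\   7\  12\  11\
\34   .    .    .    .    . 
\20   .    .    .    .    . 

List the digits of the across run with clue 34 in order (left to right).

34 in 5 cells must be {4,6,7,8,9}; 16 in 2 cells must be {7,9}.
Nothing is forced directly, so branch on R1C3, whose candidates are 4 or 6. If R1C3 = 6: that forces R1C1 = 7, R1C2 = 9, R2C1 = 1, R2C2 = 7, after which R2C3 would have to be in {2,3,4,5,6} for the 20 across but in {1} for the 7 down — contradiction. So R1C3 = 4.
R2C3 = 7 − 4 = 3 completes the 7 down.
Nothing is forced directly, so branch on R1C1, whose candidates are 6 or 7. If R1C1 = 6: that forces R2C1 = 2, R2C2 = 9, R2C4 = 5, after which R2C5 would have to be in {1} for the 20 across but in {2,3,4,5,6,7,8,9} for the 11 down — contradiction. So R1C1 = 7.
R1C2 = 9: the only remaining digit allowed by both the 34 across and the 16 down.
Given what's placed, R1C4 must be 8 to fit the 34 across and 12 down.
R1C5 = 34 − 28 = 6 completes the 34 across.

7 9 4 8 6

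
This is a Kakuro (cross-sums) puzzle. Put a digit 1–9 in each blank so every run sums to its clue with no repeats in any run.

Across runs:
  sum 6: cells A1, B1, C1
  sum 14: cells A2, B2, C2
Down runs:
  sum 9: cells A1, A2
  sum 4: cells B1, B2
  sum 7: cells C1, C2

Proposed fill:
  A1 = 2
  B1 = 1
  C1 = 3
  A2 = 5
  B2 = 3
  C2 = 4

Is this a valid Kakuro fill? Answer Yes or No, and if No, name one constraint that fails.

No — the across run A2–C2 sums to 12, not 14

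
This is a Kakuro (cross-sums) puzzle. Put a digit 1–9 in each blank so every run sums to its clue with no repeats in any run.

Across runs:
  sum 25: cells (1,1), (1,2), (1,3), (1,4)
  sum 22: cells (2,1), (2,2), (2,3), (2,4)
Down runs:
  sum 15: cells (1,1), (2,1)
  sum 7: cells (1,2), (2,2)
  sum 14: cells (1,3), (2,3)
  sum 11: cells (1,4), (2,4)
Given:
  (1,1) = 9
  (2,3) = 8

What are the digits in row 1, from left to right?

9 2 6 8

(1,3) = 14 − 8 = 6 completes the 14 down.
(2,1) = 15 − 9 = 6 completes the 15 down.
No cell is forced outright now. (1,2) can only be 2 or 3 (the digits allowed by both its 25 across and its 7 down). If (1,2) = 3: that forces (1,4) = 7, after which (2,2) would have to be in {1,3,5,7} for the 22 across but in {4} for the 7 down — contradiction. So (1,2) = 2.
(1,4) = 25 − 17 = 8 completes the 25 across.
(2,2) = 7 − 2 = 5 completes the 7 down.
(2,4) = 22 − 19 = 3 completes the 22 across.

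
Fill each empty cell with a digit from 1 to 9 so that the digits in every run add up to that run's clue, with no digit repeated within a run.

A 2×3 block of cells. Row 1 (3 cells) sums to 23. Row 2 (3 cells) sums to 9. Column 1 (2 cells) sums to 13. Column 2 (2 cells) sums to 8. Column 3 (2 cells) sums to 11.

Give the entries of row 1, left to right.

9 6 8

23 in 3 cells must be {6,8,9}.
The 23 across and the 8 down share only 6, so (1,2) = 6.
(2,2) = 8 − 6 = 2 completes the 8 down.
Nothing is forced directly, so branch on (2,1), whose candidates are 4 or 6. If (2,1) = 6: then (1,1) would have to be in {8,9} for the 23 across but in {7} for the 13 down — contradiction. So (2,1) = 4.
(1,1) = 13 − 4 = 9 completes the 13 down.
(1,3) = 23 − 15 = 8 completes the 23 across.
(2,3) = 9 − 6 = 3 completes the 9 across.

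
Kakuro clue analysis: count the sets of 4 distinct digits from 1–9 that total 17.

9

4 distinct digits from 1–9 sum between 10 and 30.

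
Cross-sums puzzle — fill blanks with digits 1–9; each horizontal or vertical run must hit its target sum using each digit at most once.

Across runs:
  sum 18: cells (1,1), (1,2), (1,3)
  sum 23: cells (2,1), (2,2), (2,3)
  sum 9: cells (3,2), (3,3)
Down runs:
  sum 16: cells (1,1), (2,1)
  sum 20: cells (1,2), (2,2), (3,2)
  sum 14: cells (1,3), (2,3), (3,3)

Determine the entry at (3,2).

5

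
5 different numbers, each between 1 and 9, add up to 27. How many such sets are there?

5 distinct digits from 1–9 sum between 15 and 35.

11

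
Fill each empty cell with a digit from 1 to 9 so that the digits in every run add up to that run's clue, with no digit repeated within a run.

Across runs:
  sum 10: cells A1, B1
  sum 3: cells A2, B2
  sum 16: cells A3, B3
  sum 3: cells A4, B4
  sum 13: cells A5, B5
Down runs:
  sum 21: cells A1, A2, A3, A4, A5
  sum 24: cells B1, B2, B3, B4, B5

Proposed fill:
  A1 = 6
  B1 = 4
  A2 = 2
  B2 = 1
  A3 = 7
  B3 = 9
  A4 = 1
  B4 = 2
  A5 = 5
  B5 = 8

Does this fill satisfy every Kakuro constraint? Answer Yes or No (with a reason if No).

Across: 6+4=10; 2+1=3; 7+9=16; 1+2=3; 5+8=13. Down: 6+2+7+1+5=21; 4+1+9+2+8=24. No digit repeats within any run.

Yes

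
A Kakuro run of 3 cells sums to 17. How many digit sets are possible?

3 distinct digits from 1–9 sum between 6 and 24.

7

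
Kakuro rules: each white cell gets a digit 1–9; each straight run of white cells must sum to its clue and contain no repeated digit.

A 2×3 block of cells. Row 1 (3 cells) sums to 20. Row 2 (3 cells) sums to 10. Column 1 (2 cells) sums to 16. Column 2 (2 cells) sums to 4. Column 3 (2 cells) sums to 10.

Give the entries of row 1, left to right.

16 in 2 cells must be {7,9}; 4 in 2 cells must be {1,3}.
The 20 across and the 4 down share only 3, so (1,2) = 3.
The 10 across and the 16 down share only 7, so (2,1) = 7.
(2,2) = 4 − 3 = 1 completes the 4 down.
(2,3) = 10 − 8 = 2 completes the 10 across.
(1,1) = 16 − 7 = 9 completes the 16 down.
(1,3) = 20 − 12 = 8 completes the 20 across.

9, 3, 8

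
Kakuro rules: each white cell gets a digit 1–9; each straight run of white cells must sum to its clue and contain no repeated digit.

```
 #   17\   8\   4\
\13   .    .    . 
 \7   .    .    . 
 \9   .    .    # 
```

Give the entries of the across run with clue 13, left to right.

7 in 3 cells must be {1,2,4}; 4 in 2 cells must be {1,3}.
Only 1 fits R2C3 under both its across sum 7 and down sum 4.
R1C3 = 4 − 1 = 3 completes the 4 down.
Nothing is forced directly, so branch on R2C1, whose candidates are 2 or 4. If R2C1 = 4: that forces R2C2 = 2, R1C2 = 1, R3C2 = 5, after which R1C1 would have to be in {9} for the 13 across but in {5,6,7,8} for the 17 down — contradiction. So R2C1 = 2.
R2C2 = 7 − 3 = 4 completes the 7 across.
R1C2 = 1: the only remaining digit allowed by both the 13 across and the 8 down.
R3C2 = 8 − 5 = 3 completes the 8 down.
R1C1 = 13 − 4 = 9 completes the 13 across.

9 1 3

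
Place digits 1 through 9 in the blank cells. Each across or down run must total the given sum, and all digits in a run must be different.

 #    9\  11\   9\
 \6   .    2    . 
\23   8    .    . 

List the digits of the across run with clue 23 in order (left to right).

8 9 6

6 in 3 cells must be {1,2,3}; 23 in 3 cells must be {6,8,9}.
R1C1 = 9 − 8 = 1 completes the 9 down.
R1C3 = 6 − 3 = 3 completes the 6 across.
R2C2 = 11 − 2 = 9 completes the 11 down.
R2C3 = 23 − 17 = 6 completes the 23 across.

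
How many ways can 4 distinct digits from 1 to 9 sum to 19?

4 distinct digits from 1–9 sum between 10 and 30.

11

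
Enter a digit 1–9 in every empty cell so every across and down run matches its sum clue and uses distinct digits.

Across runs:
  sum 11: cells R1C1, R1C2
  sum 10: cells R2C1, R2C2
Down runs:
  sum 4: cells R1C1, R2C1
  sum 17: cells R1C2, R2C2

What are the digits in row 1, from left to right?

3, 8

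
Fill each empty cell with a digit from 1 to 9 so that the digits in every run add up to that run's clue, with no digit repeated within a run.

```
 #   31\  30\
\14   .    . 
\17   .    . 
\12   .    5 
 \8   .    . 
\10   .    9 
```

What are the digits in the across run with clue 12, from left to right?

17 in 2 cells must be {8,9}.
R2C2 = 8: the only remaining digit allowed by both the 17 across and the 30 down.
R3C1 = 12 − 5 = 7 completes the 12 across.

7, 5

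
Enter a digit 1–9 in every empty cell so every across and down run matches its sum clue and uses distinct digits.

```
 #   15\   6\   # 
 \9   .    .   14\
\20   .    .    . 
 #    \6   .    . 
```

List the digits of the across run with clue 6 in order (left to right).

6 in 3 cells must be {1,2,3}.
The 20 across and the 6 down share only 3, so R2C2 = 3.
Intersecting the 6 across with the 14 down forces R3C3 = 5.
R2C3 = 14 − 5 = 9 completes the 14 down.
R3C2 = 6 − 5 = 1 completes the 6 across.
R1C2 = 6 − 4 = 2 completes the 6 down.
R2C1 = 20 − 12 = 8 completes the 20 across.
R1C1 = 9 − 2 = 7 completes the 9 across.

1, 5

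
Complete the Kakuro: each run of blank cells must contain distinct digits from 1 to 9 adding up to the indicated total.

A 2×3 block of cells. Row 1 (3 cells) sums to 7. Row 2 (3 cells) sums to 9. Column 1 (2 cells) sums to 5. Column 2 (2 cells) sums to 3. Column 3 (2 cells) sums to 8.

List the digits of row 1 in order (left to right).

4 1 2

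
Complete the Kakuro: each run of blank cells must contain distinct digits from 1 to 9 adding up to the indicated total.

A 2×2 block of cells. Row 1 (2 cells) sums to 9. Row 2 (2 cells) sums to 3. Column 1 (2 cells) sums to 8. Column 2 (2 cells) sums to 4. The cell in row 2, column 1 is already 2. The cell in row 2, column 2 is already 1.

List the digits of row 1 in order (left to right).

3 in 2 cells must be {1,2}; 4 in 2 cells must be {1,3}.
(1,1) = 8 − 2 = 6 completes the 8 down.
(1,2) = 9 − 6 = 3 completes the 9 across.

6 3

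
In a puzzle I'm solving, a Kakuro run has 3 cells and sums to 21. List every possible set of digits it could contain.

{4,8,9}; {5,7,9}; {6,7,8}

3 distinct digits from 1–9 sum between 6 and 24.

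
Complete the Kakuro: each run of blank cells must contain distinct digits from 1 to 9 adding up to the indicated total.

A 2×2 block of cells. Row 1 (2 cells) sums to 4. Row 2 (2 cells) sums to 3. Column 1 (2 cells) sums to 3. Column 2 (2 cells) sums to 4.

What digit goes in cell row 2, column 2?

4 in 2 cells must be {1,3}; 3 in 2 cells must be {1,2}.
The 4 across and the 3 down share only 1, so (1,1) = 1.
(1,2) = 4 − 1 = 3 completes the 4 across.
(2,1) = 3 − 1 = 2 completes the 3 down.
(2,2) = 3 − 2 = 1 completes the 3 across.

1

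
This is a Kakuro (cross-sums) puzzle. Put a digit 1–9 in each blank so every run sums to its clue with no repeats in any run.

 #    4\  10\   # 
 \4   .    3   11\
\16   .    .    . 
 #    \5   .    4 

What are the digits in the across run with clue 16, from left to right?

4 in 2 cells must be {1,3}.
R1C1 = 4 − 3 = 1 completes the 4 across.
R2C1 = 4 − 1 = 3 completes the 4 down.
R2C3 = 11 − 4 = 7 completes the 11 down.
R3C2 = 5 − 4 = 1 completes the 5 across.
R2C2 = 16 − 10 = 6 completes the 16 across.

3, 6, 7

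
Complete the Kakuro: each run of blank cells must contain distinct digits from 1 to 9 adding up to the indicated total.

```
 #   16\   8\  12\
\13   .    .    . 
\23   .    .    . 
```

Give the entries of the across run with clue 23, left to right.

9, 6, 8

23 in 3 cells must be {6,8,9}; 16 in 2 cells must be {7,9}.
The 23 across and the 16 down share only 9, so R2C1 = 9.
Given what's placed, R2C2 must be 6 to fit the 23 across and 8 down.
R2C3 = 23 − 15 = 8 completes the 23 across.
R1C1 = 16 − 9 = 7 completes the 16 down.
R1C2 = 8 − 6 = 2 completes the 8 down.
R1C3 = 13 − 9 = 4 completes the 13 across.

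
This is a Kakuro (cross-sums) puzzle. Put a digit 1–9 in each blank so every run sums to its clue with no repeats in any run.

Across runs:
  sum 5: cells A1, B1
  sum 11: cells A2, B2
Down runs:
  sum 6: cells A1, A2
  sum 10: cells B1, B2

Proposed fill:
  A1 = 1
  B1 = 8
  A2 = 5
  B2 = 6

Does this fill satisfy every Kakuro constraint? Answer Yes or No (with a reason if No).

No — the across run A1–B1 sums to 9, not 5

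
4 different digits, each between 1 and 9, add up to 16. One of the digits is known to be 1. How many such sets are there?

6

4 distinct digits from 1–9 sum between 10 and 30.
Keeping only sets containing 1.
Enumerating: {1,2,4,9}, {1,2,5,8}, {1,2,6,7}, {1,3,4,8}, {1,3,5,7}, {1,4,5,6}.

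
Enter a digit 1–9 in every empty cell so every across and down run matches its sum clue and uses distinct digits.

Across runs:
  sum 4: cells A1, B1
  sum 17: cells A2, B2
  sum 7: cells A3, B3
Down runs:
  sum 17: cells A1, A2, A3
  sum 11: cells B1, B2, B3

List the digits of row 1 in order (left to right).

3 1

4 in 2 cells must be {1,3}; 17 in 2 cells must be {8,9}.
The 17 across and the 11 down share only 8, so B2 = 8.
Given what's placed, B1 must be 1 to fit the 4 across and 11 down.
A2 = 17 − 8 = 9 completes the 17 across.
B3 = 11 − 9 = 2 completes the 11 down.
A1 = 4 − 1 = 3 completes the 4 across.
A3 = 7 − 2 = 5 completes the 7 across.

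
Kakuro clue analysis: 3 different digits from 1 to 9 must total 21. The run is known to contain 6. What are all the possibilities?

{6,7,8}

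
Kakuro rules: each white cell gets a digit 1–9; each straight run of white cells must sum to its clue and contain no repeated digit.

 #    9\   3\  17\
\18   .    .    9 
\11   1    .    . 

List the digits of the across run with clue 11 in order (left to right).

3 in 2 cells must be {1,2}; 17 in 2 cells must be {8,9}.
R1C1 = 9 − 1 = 8 completes the 9 down.
R1C2 = 18 − 17 = 1 completes the 18 across.
R2C2 = 3 − 1 = 2 completes the 3 down.
R2C3 = 11 − 3 = 8 completes the 11 across.

1 2 8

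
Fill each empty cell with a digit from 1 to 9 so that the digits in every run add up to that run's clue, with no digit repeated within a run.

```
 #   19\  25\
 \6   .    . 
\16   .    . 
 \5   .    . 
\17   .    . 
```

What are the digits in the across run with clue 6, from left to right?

1 5

16 in 2 cells must be {7,9}; 17 in 2 cells must be {8,9}.
Nothing is forced directly, so branch on R2C1, whose candidates are 7 or 9. If R2C1 = 9: that forces R2C2 = 7, after which R4C1 would have to be in {8,9} for the 17 across but in {1,2,3,4,5,6,7} for the 19 down — contradiction. So R2C1 = 7.
R2C2 = 16 − 7 = 9 completes the 16 across.
Given what's placed, R4C2 must be 8 to fit the 17 across and 25 down.
R4C1 = 17 − 8 = 9 completes the 17 across.
No cell is forced outright now. R1C1 can only be 1 or 2 (the digits allowed by both its 6 across and its 19 down). If R1C1 = 2: then R1C2 would have to be in {4} for the 6 across but in {1,2,3,5,6,7} for the 25 down — contradiction. So R1C1 = 1.
R1C2 = 6 − 1 = 5 completes the 6 across.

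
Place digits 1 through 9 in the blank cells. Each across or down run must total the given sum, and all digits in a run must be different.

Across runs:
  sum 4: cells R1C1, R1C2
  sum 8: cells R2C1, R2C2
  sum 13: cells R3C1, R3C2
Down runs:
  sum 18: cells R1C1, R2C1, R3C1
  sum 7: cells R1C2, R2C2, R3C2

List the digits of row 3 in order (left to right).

4 in 2 cells must be {1,3}; 7 in 3 cells must be {1,2,4}.
The 4 across and the 7 down share only 1, so R1C2 = 1.
Given what's placed, R2C2 must be 2 to fit the 8 across and 7 down.
R3C2 = 7 − 3 = 4 completes the 7 down.
R1C1 = 4 − 1 = 3 completes the 4 across.
R2C1 = 8 − 2 = 6 completes the 8 across.
R3C1 = 13 − 4 = 9 completes the 13 across.

9 4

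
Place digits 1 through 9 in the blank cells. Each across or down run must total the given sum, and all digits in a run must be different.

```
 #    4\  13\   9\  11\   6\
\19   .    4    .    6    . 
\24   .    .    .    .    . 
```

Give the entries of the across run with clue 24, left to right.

3 9 6 5 1

4 in 2 cells must be {1,3}.
R2C2 = 13 − 4 = 9 completes the 13 down.
R2C4 = 11 − 6 = 5 completes the 11 down.
No cell is forced outright now. R2C5 can only be 1 or 2 (the digits allowed by both its 24 across and its 6 down). If R2C5 = 2: then R1C5 would have to be in {1,3,5} for the 19 across but in {4} for the 6 down — contradiction. So R2C5 = 1.
R1C5 = 6 − 1 = 5 completes the 6 down.
R2C1 = 3: the only remaining digit allowed by both the 24 across and the 4 down.
R2C3 = 24 − 18 = 6 completes the 24 across.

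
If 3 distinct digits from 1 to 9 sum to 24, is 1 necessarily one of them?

No

The only way to make 24 from 3 distinct digits is {7,8,9}, which does not contain 1.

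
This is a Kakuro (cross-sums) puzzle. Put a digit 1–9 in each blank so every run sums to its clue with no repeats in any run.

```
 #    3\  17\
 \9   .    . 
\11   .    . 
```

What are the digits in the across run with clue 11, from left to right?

2 9

3 in 2 cells must be {1,2}; 17 in 2 cells must be {8,9}.
The 9 across and the 17 down share only 8, so R1C2 = 8.
The 11 across and the 3 down share only 2, so R2C1 = 2.
R2C2 = 11 − 2 = 9 completes the 11 across.
R1C1 = 9 − 8 = 1 completes the 9 across.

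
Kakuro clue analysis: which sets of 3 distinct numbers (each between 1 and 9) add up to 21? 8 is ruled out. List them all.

{5,7,9}

3 distinct digits from 1–9 sum between 6 and 24.
Dropping sets that contain 8.
Only one set works: {5,7,9}.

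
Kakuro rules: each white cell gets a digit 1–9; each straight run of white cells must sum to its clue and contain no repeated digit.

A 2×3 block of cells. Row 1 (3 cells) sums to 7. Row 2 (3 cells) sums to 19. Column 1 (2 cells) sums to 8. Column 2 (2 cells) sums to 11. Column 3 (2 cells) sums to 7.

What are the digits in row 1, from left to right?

7 in 3 cells must be {1,2,4}.
Nothing is forced directly, so branch on (1,2), whose candidates are 2 or 4. If (1,2) = 4: that forces (2,2) = 7, (2,1) = 3, after which (2,3) would have to be in {9} for the 19 across but in {1,2,3,4,5,6} for the 7 down — contradiction. So (1,2) = 2.
Given what's placed, (1,1) must be 1 to fit the 7 across and 8 down.
(1,3) = 7 − 3 = 4 completes the 7 across.
(2,1) = 8 − 1 = 7 completes the 8 down.
(2,2) = 11 − 2 = 9 completes the 11 down.
(2,3) = 19 − 16 = 3 completes the 19 across.

1 2 4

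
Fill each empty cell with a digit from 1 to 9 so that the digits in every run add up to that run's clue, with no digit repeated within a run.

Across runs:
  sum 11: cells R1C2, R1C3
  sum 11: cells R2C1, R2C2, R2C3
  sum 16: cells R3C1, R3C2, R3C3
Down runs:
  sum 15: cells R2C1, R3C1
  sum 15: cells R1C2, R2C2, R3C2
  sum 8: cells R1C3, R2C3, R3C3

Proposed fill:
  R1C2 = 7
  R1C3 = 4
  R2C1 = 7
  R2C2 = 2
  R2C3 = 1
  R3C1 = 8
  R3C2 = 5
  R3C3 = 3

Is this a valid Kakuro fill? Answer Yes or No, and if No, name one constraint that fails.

No — the across run R2C1–R2C3 sums to 10, not 11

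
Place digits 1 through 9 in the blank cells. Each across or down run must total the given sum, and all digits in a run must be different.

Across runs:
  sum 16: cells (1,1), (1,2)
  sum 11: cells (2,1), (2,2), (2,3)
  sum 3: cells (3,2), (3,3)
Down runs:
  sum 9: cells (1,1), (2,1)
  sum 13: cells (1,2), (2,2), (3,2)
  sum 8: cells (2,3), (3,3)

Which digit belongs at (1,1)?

7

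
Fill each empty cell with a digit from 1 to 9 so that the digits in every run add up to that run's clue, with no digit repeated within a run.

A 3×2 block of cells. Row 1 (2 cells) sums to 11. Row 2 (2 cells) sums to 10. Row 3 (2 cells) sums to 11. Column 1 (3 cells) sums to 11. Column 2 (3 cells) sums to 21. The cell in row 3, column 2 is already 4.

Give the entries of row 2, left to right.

1 9

(3,1) = 11 − 4 = 7 completes the 11 across.
Given what's placed, (1,1) must be 3 to fit the 11 across and 11 down.
(1,2) = 11 − 3 = 8 completes the 11 across.
(2,1) = 11 − 10 = 1 completes the 11 down.
(2,2) = 10 − 1 = 9 completes the 10 across.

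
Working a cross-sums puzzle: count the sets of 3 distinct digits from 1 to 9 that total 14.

8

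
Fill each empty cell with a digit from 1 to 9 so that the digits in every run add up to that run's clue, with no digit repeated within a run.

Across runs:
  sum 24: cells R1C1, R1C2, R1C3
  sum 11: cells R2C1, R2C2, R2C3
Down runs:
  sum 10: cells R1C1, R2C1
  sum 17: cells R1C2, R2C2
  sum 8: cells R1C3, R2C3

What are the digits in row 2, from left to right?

24 in 3 cells must be {7,8,9}; 17 in 2 cells must be {8,9}.
The 24 across and the 8 down share only 7, so R1C3 = 7.
The 11 across and the 17 down share only 8, so R2C2 = 8.
R2C3 = 8 − 7 = 1 completes the 8 down.
R1C2 = 17 − 8 = 9 completes the 17 down.
R2C1 = 11 − 9 = 2 completes the 11 across.
R1C1 = 24 − 16 = 8 completes the 24 across.

2, 8, 1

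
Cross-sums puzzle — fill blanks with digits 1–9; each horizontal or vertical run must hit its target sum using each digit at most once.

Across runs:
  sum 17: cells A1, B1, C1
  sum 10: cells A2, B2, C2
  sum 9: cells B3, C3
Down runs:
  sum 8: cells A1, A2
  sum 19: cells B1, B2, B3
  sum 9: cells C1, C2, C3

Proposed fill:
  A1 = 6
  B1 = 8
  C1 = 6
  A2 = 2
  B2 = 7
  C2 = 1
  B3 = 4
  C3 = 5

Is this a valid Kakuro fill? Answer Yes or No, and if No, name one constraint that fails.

No — the down run C1–C3 sums to 12, not 9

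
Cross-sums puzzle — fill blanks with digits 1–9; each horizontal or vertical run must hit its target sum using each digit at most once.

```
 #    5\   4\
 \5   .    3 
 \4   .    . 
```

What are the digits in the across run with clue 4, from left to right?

4 in 2 cells must be {1,3}.
R1C1 = 5 − 3 = 2 completes the 5 across.
R2C1 = 5 − 2 = 3 completes the 5 down.
R2C2 = 4 − 3 = 1 completes the 4 across.

3 1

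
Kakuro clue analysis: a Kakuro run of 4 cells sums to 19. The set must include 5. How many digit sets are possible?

5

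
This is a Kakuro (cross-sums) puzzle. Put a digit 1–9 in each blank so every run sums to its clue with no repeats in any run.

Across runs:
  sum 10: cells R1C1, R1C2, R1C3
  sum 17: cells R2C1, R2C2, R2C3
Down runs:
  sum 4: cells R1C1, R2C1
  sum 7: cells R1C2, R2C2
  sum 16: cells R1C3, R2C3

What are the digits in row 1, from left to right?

1 2 7

4 in 2 cells must be {1,3}; 16 in 2 cells must be {7,9}.
The 10 across and the 16 down share only 7, so R1C3 = 7.
R2C3 = 16 − 7 = 9 completes the 16 down.
Given what's placed, R1C1 must be 1 to fit the 10 across and 4 down.
R1C2 = 10 − 8 = 2 completes the 10 across.
R2C1 = 4 − 1 = 3 completes the 4 down.
R2C2 = 17 − 12 = 5 completes the 17 across.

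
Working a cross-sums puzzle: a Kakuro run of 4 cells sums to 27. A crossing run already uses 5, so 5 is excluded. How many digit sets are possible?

2

4 distinct digits from 1–9 sum between 10 and 30.
Dropping sets that contain 5.
Enumerating: {3,7,8,9}, {4,6,8,9}.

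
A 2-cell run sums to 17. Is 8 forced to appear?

The only way to make 17 from 2 distinct digits is {8,9}, which contains 8.

Yes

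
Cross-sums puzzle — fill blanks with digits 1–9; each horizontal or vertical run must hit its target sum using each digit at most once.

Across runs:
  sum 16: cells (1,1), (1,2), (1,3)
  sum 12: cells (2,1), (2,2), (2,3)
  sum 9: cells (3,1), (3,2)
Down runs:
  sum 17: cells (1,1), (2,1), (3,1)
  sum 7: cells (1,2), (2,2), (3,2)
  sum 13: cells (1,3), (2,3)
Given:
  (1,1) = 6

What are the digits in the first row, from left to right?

6, 2, 8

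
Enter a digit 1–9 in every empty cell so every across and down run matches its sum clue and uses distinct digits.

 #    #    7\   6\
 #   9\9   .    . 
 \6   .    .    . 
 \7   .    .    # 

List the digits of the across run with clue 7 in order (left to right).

6 in 3 cells must be {1,2,3}; 7 in 3 cells must be {1,2,4}.
Nothing is forced directly, so branch on R2C3, whose candidates are 1 or 2. If R2C3 = 2: that forces R1C3 = 4, R2C2 = 1, after which R1C2 would have to be in {5} for the 9 across but in {2,4} for the 7 down — contradiction. So R2C3 = 1.
R1C3 = 6 − 1 = 5 completes the 6 down.
R2C2 = 2: the only remaining digit allowed by both the 6 across and the 7 down.
R1C2 = 9 − 5 = 4 completes the 9 across.
R2C1 = 6 − 3 = 3 completes the 6 across.
R3C1 = 9 − 3 = 6 completes the 9 down.
R3C2 = 7 − 6 = 1 completes the 7 across.

6 1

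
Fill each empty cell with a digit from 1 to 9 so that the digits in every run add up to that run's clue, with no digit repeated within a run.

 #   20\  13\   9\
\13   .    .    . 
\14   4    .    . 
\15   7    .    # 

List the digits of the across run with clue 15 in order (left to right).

7 8

R1C1 = 20 − 11 = 9 completes the 20 down.
R3C2 = 15 − 7 = 8 completes the 15 across.
Nothing is forced directly, so branch on R1C2, whose candidates are 1 or 3. If R1C2 = 1: that forces R1C3 = 3, after which R2C2 would have to be in {1,2,3,7,8,9} for the 14 across but in {4} for the 13 down — contradiction. So R1C2 = 3.
R1C3 = 13 − 12 = 1 completes the 13 across.
R2C2 = 13 − 11 = 2 completes the 13 down.
R2C3 = 14 − 6 = 8 completes the 14 across.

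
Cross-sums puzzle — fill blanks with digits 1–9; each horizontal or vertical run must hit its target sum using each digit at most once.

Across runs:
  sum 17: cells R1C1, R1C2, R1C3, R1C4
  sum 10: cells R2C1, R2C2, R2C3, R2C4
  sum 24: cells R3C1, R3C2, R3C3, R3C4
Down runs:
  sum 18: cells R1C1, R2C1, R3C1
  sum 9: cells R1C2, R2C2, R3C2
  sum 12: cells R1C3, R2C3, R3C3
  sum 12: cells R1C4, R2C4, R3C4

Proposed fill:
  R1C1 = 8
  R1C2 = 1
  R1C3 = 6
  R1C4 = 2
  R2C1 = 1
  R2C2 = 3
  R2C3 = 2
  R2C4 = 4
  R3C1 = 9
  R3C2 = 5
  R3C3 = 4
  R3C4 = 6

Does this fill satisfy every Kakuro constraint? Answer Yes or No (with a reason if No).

Across: 8+1+6+2=17; 1+3+2+4=10; 9+5+4+6=24. Down: 8+1+9=18; 1+3+5=9; 6+2+4=12; 2+4+6=12. No digit repeats within any run.

Yes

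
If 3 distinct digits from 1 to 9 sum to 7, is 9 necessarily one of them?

The only way to make 7 from 3 distinct digits is {1,2,4}, which does not contain 9.

No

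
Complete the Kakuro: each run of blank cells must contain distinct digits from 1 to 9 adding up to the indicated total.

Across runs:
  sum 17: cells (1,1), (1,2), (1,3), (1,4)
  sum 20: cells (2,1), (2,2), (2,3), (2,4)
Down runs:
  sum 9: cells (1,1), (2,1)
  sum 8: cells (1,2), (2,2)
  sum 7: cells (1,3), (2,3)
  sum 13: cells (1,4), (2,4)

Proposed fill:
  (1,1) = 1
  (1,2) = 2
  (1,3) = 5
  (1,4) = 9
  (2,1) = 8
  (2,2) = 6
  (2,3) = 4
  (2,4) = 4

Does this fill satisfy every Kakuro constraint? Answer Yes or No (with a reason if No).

No — the across run (2,1)–(2,4) sums to 22, not 20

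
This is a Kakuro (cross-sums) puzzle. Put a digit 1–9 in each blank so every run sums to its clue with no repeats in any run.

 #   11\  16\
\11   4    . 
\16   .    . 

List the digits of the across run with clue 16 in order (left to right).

7 9

16 in 2 cells must be {7,9}.
R1C2 = 11 − 4 = 7 completes the 11 across.
R2C1 = 11 − 4 = 7 completes the 11 down.
R2C2 = 16 − 7 = 9 completes the 16 across.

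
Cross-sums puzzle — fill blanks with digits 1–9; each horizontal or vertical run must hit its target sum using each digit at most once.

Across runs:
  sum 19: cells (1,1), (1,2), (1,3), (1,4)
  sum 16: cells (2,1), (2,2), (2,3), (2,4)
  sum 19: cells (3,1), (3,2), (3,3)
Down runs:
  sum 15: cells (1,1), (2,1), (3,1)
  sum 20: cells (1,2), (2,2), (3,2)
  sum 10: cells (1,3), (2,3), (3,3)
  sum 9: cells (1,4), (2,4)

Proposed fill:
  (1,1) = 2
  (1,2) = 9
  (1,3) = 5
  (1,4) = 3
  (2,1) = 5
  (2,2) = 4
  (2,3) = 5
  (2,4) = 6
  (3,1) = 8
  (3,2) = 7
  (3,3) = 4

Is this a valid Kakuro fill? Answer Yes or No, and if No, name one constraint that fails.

No — the across run (2,1)–(2,4) sums to 20, not 16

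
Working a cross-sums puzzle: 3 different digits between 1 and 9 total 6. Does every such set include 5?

No

The only way to make 6 from 3 distinct digits is {1,2,3}, which does not contain 5.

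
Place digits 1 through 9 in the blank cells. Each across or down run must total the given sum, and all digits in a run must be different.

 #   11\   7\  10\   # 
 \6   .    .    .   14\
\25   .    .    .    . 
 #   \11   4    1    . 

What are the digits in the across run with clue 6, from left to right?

2, 1, 3

6 in 3 cells must be {1,2,3}; 7 in 3 cells must be {1,2,4}.
R3C4 = 11 − 5 = 6 completes the 11 across.
R2C4 = 14 − 6 = 8 completes the 14 down.
Nothing is forced directly, so branch on R1C1, whose candidates are 2 or 3. If R1C1 = 3: that forces R1C3 = 2, after which R2C1 would have to be in {1,2,3,4,5,6,7,9} for the 25 across but in {8} for the 11 down — contradiction. So R1C1 = 2.
Given what's placed, R1C2 must be 1 to fit the 6 across and 7 down.
R1C3 = 6 − 3 = 3 completes the 6 across.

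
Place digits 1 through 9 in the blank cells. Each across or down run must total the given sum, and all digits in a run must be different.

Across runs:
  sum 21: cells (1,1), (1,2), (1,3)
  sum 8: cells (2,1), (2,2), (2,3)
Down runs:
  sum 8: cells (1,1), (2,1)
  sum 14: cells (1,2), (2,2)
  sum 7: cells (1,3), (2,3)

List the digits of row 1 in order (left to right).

7, 9, 5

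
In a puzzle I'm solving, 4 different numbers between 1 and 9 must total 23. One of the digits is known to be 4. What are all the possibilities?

4 distinct digits from 1–9 sum between 10 and 30.
Keeping only sets containing 4.

{2,4,8,9}; {3,4,7,9}; {4,5,6,8}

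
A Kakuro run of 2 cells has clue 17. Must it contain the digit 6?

The only way to make 17 from 2 distinct digits is {8,9}, which does not contain 6.

No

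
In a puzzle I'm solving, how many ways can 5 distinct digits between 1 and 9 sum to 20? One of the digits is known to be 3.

4

5 distinct digits from 1–9 sum between 15 and 35.
Keeping only sets containing 3.
Enumerating: {1,2,3,5,9}, {1,2,3,6,8}, {1,3,4,5,7}, {2,3,4,5,6}.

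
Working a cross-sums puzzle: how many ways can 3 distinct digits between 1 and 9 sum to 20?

4

3 distinct digits from 1–9 sum between 6 and 24.
Enumerating: {3,8,9}, {4,7,9}, {5,6,9}, {5,7,8}.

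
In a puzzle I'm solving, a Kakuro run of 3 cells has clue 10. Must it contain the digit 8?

Counterexample: {1,2,7} sums to 10 without using 8.

No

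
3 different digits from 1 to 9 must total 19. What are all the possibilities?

{2,8,9}; {3,7,9}; {4,6,9}; {4,7,8}; {5,6,8}

3 distinct digits from 1–9 sum between 6 and 24.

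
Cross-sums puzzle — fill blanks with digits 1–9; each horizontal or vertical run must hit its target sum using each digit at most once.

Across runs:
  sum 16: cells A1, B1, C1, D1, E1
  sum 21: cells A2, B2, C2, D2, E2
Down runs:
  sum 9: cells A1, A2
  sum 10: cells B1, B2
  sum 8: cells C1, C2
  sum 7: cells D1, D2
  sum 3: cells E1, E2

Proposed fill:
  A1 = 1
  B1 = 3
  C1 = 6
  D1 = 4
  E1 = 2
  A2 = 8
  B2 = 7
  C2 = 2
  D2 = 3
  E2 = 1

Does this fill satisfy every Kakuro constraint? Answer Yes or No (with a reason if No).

Across: 1+3+6+4+2=16; 8+7+2+3+1=21. Down: 1+8=9; 3+7=10; 6+2=8; 4+3=7; 2+1=3. No digit repeats within any run.

Yes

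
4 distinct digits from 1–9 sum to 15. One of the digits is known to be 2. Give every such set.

4 distinct digits from 1–9 sum between 10 and 30.
Keeping only sets containing 2.

{1,2,3,9}; {1,2,4,8}; {1,2,5,7}; {2,3,4,6}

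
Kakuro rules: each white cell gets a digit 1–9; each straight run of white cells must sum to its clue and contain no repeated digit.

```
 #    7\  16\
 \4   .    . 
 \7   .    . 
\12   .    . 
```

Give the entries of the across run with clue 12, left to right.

4, 8

4 in 2 cells must be {1,3}; 7 in 3 cells must be {1,2,4}.
The 4 across and the 7 down share only 1, so R1C1 = 1.
R1C2 = 4 − 1 = 3 completes the 4 across.
Given what's placed, R3C1 must be 4 to fit the 12 across and 7 down.
R3C2 = 12 − 4 = 8 completes the 12 across.
R2C1 = 7 − 5 = 2 completes the 7 down.
R2C2 = 7 − 2 = 5 completes the 7 across.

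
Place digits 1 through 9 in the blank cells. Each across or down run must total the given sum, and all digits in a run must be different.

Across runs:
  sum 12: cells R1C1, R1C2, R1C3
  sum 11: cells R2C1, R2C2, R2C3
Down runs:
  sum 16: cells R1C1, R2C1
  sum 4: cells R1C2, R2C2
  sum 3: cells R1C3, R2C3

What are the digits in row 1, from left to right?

9 1 2

16 in 2 cells must be {7,9}; 4 in 2 cells must be {1,3}; 3 in 2 cells must be {1,2}.
The 11 across and the 16 down share only 7, so R2C1 = 7.
Given what's placed, R2C3 must be 1 to fit the 11 across and 3 down.
R1C1 = 16 − 7 = 9 completes the 16 down.
R1C2 = 1: the only remaining digit allowed by both the 12 across and the 4 down.
R1C3 = 12 − 10 = 2 completes the 12 across.
R2C2 = 11 − 8 = 3 completes the 11 across.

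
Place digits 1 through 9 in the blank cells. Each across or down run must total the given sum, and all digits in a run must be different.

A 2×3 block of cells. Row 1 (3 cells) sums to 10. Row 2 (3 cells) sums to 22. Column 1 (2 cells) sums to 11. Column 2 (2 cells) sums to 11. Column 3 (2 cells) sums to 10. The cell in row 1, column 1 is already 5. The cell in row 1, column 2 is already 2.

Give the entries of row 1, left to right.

(1,3) = 10 − 7 = 3 completes the 10 across.
(2,1) = 11 − 5 = 6 completes the 11 down.
(2,2) = 11 − 2 = 9 completes the 11 down.
(2,3) = 22 − 15 = 7 completes the 22 across.

5 2 3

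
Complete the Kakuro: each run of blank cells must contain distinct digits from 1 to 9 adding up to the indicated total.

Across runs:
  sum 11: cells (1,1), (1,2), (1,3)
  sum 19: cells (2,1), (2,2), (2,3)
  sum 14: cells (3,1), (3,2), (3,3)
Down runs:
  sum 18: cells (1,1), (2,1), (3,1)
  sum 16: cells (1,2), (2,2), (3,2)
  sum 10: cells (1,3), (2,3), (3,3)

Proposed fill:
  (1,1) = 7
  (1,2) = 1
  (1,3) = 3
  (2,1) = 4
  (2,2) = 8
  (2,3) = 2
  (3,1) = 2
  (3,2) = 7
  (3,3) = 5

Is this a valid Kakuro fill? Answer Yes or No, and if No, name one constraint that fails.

No — the down run (1,1)–(3,1) sums to 13, not 18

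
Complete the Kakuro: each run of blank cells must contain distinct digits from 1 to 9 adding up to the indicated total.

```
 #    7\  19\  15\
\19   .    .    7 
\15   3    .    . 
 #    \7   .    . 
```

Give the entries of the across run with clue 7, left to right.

4, 3

R1C1 = 7 − 3 = 4 completes the 7 down.
R1C2 = 19 − 11 = 8 completes the 19 across.
R2C3 = 5: the only remaining digit allowed by both the 15 across and the 15 down.
R3C3 = 15 − 12 = 3 completes the 15 down.
R2C2 = 15 − 8 = 7 completes the 15 across.
R3C2 = 7 − 3 = 4 completes the 7 across.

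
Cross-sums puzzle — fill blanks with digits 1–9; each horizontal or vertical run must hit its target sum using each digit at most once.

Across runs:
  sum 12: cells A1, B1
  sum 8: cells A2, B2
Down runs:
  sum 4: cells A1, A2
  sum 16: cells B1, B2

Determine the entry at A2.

4 in 2 cells must be {1,3}; 16 in 2 cells must be {7,9}.
The 12 across and the 4 down share only 3, so A1 = 3.
B1 = 12 − 3 = 9 completes the 12 across.
A2 = 4 − 3 = 1 completes the 4 down.
B2 = 8 − 1 = 7 completes the 8 across.

1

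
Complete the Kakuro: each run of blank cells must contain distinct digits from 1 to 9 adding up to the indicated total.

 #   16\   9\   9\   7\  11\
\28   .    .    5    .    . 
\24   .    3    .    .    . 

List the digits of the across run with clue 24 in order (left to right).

9, 3, 4, 6, 2

16 in 2 cells must be {7,9}.
R1C2 = 9 − 3 = 6 completes the 9 down.
R2C3 = 9 − 5 = 4 completes the 9 down.
No cell is forced outright now. R1C1 can only be 7 or 9 (the digits allowed by both its 28 across and its 16 down). If R1C1 = 9: that forces R1C4 = 1, R1C5 = 7, R2C1 = 7, after which R2C4 would have to be in {1,2,8,9} for the 24 across but in {6} for the 7 down — contradiction. So R1C1 = 7.
R2C1 = 16 − 7 = 9 completes the 16 down.
No cell is forced outright now. R1C4 can only be 1 or 2 (the digits allowed by both its 28 across and its 7 down). If R1C4 = 2: that forces R1C5 = 8, after which R2C4 would have to be in {1,2,6,7} for the 24 across but in {5} for the 7 down — contradiction. So R1C4 = 1.
R1C5 = 28 − 19 = 9 completes the 28 across.
R2C4 = 7 − 1 = 6 completes the 7 down.
R2C5 = 24 − 22 = 2 completes the 24 across.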